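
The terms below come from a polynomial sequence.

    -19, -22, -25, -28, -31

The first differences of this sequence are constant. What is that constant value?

-3

D1: -3, -3, -3, -3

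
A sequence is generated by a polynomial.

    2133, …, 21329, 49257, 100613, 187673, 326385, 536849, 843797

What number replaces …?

7745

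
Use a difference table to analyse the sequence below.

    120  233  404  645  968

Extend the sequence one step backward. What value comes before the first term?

53

Δ: 113  171  241  323
Δ²: 58  70  82
Δ³: 12  12
The third differences are constant at 12.
Work back: 58 − 12 = 46;  113 − 46 = 67;  120 − 67 = 53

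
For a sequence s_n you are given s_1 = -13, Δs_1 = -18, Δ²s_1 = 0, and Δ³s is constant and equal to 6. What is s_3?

-49

Build the table forward from the leading diagonal:
Δ³: 6, 6, 6
Δ²: 0, 6, 12
Δ: -18, -18, -12
s: -13, -31, -49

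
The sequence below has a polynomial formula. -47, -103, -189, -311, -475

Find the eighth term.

D1: -56, -86, -122, -164
D2: -30, -36, -42
D3: -6, -6
The third differences are constant (-6).
-42 − 6 = -48;  -164 − 48 = -212;  -475 − 212 = -687
-48 − 6 = -54;  -212 − 54 = -266;  -687 − 266 = -953
-54 − 6 = -60;  -266 − 60 = -326;  -953 − 326 = -1279

-1279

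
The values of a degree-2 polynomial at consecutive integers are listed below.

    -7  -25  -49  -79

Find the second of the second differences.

-6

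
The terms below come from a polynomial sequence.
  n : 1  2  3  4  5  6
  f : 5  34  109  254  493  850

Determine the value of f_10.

3938

First differences: 29, 75, 145, 239, 357
Second differences: 46, 70, 94, 118
Third differences: 24, 24, 24
The third differences are constant (24).
118 + 24 = 142;  357 + 142 = 499;  850 + 499 = 1349
142 + 24 = 166;  499 + 166 = 665;  1349 + 665 = 2014
166 + 24 = 190;  665 + 190 = 855;  2014 + 855 = 2869
190 + 24 = 214;  855 + 214 = 1069;  2869 + 1069 = 3938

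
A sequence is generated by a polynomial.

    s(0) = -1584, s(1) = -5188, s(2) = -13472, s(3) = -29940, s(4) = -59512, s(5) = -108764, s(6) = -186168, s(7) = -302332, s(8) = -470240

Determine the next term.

-705492

First differences: -3604 , -8284 , -16468 , -29572 , -49252 , -77404 , -116164 , -167908
Second differences: -4680 , -8184 , -13104 , -19680 , -28152 , -38760 , -51744
Third differences: -3504 , -4920 , -6576 , -8472 , -10608 , -12984
Fourth differences: -1416 , -1656 , -1896 , -2136 , -2376
Fifth differences: -240 , -240 , -240 , -240
The fifth differences are constant (-240).
-2376 − 240 = -2616;  -12984 − 2616 = -15600;  -51744 − 15600 = -67344;  -167908 − 67344 = -235252;  -470240 − 235252 = -705492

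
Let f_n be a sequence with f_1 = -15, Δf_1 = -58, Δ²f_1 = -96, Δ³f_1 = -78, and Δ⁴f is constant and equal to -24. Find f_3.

-227

Build the table forward from the leading diagonal:
Δ⁴: -24, -24, -24
Δ³: -78, -102, -126
Δ²: -96, -174, -276
Δ: -58, -154, -328
f: -15, -73, -227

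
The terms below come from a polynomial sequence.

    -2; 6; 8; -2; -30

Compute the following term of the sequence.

First differences: 8, 2, -10, -28
Second differences: -6, -12, -18
Third differences: -6, -6
Constant third difference = -6, so extend:
-18 − 6 = -24;  -28 − 24 = -52;  -30 − 52 = -82

-82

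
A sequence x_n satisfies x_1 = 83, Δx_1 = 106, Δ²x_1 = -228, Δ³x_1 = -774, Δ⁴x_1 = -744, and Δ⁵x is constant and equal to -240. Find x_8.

Build the table forward from the leading diagonal:
Δ⁵: -240, -240, -240, -240, -240, -240, -240, -240
Δ⁴: -744, -984, -1224, -1464, -1704, -1944, -2184, -2424
Δ³: -774, -1518, -2502, -3726, -5190, -6894, -8838, -11022
Δ²: -228, -1002, -2520, -5022, -8748, -13938, -20832, -29670
Δ: 106, -122, -1124, -3644, -8666, -17414, -31352, -52184
x: 83, 189, 67, -1057, -4701, -13367, -30781, -62133

-62133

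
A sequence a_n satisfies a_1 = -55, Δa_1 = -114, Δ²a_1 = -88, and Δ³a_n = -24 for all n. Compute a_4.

-685

Build the table forward from the leading diagonal:
Δ³: -24  -24  -24  -24
Δ²: -88  -112  -136  -160
Δ: -114  -202  -314  -450
a: -55  -169  -371  -685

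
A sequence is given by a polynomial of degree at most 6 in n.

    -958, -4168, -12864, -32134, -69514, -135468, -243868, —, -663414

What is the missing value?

-412474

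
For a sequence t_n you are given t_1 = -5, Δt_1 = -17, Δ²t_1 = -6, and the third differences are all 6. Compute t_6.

-90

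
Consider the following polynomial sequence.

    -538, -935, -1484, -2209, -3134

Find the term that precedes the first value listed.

D1: -397  -549  -725  -925
D2: -152  -176  -200
D3: -24  -24
The third differences are constant at -24.
Work back: -152 + 24 = -128;  -397 + 128 = -269;  -538 + 269 = -269

-269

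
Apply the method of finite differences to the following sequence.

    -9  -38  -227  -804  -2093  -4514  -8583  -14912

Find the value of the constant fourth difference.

First differences: -29, -189, -577, -1289, -2421, -4069, -6329
Second differences: -160, -388, -712, -1132, -1648, -2260
Third differences: -228, -324, -420, -516, -612
Fourth differences: -96, -96, -96, -96

-96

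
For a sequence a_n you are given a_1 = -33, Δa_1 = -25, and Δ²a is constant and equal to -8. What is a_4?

-132

Build the table forward from the leading diagonal:
Δ²: -8, -8, -8, -8
Δ: -25, -33, -41, -49
a: -33, -58, -91, -132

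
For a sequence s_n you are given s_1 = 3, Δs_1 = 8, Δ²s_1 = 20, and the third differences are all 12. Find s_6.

Build the table forward from the leading diagonal:
Third differences: 12, 12, 12, 12, 12, 12
Second differences: 20, 32, 44, 56, 68, 80
First differences: 8, 28, 60, 104, 160, 228
s: 3, 11, 39, 99, 203, 363

363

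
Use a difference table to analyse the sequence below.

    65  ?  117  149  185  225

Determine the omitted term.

89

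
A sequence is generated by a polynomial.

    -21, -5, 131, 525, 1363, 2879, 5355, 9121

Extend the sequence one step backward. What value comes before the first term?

-7

Δ: 16  136  394  838  1516  2476  3766
Δ²: 120  258  444  678  960  1290
Δ³: 138  186  234  282  330
Δ⁴: 48  48  48  48
The fourth differences are constant at 48.
Work back: 138 − 48 = 90;  120 − 90 = 30;  16 − 30 = -14;  -21 + 14 = -7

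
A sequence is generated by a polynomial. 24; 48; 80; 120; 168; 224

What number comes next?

288

Δ: 24 , 32 , 40 , 48 , 56
Δ²: 8 , 8 , 8 , 8
The second differences are constant (8).
56 + 8 = 64;  224 + 64 = 288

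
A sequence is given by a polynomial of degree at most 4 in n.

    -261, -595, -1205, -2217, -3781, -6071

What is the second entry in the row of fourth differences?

-24

Δ: -334, -610, -1012, -1564, -2290
Δ²: -276, -402, -552, -726
Δ³: -126, -150, -174
Δ⁴: -24, -24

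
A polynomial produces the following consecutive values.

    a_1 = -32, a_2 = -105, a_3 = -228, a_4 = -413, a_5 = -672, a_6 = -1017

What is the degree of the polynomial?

Δ: -73, -123, -185, -259, -345
Δ²: -50, -62, -74, -86
Δ³: -12, -12, -12
The third differences are constant, so the polynomial has degree 3.

3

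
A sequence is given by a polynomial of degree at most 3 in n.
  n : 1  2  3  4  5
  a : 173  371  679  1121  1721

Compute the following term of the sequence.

First differences: 198 , 308 , 442 , 600
Second differences: 110 , 134 , 158
Third differences: 24 , 24
Third differences constant at 24.
158 + 24 = 182;  600 + 182 = 782;  1721 + 782 = 2503

2503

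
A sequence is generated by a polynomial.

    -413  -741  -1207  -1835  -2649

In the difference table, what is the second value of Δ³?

-24

D1: -328, -466, -628, -814
D2: -138, -162, -186
D3: -24, -24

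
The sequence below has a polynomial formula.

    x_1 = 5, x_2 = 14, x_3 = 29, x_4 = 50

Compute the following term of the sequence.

77

D1: 9 , 15 , 21
D2: 6 , 6
The second differences are constant (6).
21 + 6 = 27;  50 + 27 = 77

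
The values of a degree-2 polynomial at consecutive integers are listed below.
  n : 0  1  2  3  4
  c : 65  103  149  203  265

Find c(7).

499

First differences: 38 , 46 , 54 , 62
Second differences: 8 , 8 , 8
Second differences constant at 8.
62 + 8 = 70;  265 + 70 = 335
70 + 8 = 78;  335 + 78 = 413
78 + 8 = 86;  413 + 86 = 499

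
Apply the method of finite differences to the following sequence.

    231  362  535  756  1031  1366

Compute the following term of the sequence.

1767

D1: 131, 173, 221, 275, 335
D2: 42, 48, 54, 60
D3: 6, 6, 6
Constant third difference = 6, so extend:
60 + 6 = 66;  335 + 66 = 401;  1366 + 401 = 1767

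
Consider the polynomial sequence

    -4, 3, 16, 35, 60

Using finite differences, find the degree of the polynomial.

Δ: 7, 13, 19, 25
Δ²: 6, 6, 6
The second differences are constant, so the polynomial has degree 2.

2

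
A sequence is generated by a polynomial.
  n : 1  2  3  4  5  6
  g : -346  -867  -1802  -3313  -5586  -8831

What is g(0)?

-101

Δ: -521, -935, -1511, -2273, -3245
Δ²: -414, -576, -762, -972
Δ³: -162, -186, -210
Δ⁴: -24, -24
The fourth differences are constant at -24.
Work back: -162 + 24 = -138;  -414 + 138 = -276;  -521 + 276 = -245;  -346 + 245 = -101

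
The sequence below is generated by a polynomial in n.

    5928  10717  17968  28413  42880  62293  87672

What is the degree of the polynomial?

4

D1: 4789, 7251, 10445, 14467, 19413, 25379
D2: 2462, 3194, 4022, 4946, 5966
D3: 732, 828, 924, 1020
D4: 96, 96, 96
The fourth differences are constant, so the polynomial has degree 4.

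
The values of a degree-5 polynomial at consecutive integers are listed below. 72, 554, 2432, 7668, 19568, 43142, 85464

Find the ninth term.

482  1878  5236  11900  23574  42322
1396  3358  6664  11674  18748
1962  3306  5010  7074
1344  1704  2064
360  360
Constant fifth difference = 360, so extend:
2064 + 360 = 2424;  7074 + 2424 = 9498;  18748 + 9498 = 28246;  42322 + 28246 = 70568;  85464 + 70568 = 156032
2424 + 360 = 2784;  9498 + 2784 = 12282;  28246 + 12282 = 40528;  70568 + 40528 = 111096;  156032 + 111096 = 267128

267128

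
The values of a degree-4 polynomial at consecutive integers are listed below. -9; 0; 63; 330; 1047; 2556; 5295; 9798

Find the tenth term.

First differences: 9 , 63 , 267 , 717 , 1509 , 2739 , 4503
Second differences: 54 , 204 , 450 , 792 , 1230 , 1764
Third differences: 150 , 246 , 342 , 438 , 534
Fourth differences: 96 , 96 , 96 , 96
Fourth differences constant at 96.
534 + 96 = 630;  1764 + 630 = 2394;  4503 + 2394 = 6897;  9798 + 6897 = 16695
630 + 96 = 726;  2394 + 726 = 3120;  6897 + 3120 = 10017;  16695 + 10017 = 26712

26712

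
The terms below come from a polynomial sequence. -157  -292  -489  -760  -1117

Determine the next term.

-1572

-135, -197, -271, -357
-62, -74, -86
-12, -12
Third differences constant at -12.
-86 − 12 = -98;  -357 − 98 = -455;  -1117 − 455 = -1572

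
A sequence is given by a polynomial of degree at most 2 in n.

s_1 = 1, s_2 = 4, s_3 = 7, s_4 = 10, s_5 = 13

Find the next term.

D1: 3, 3, 3, 3
The first differences are constant (3).
13 + 3 = 16

16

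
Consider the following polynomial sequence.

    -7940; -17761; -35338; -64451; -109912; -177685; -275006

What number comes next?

-9821, -17577, -29113, -45461, -67773, -97321
-7756, -11536, -16348, -22312, -29548
-3780, -4812, -5964, -7236
-1032, -1152, -1272
-120, -120
The fifth differences are constant (-120).
-1272 − 120 = -1392;  -7236 − 1392 = -8628;  -29548 − 8628 = -38176;  -97321 − 38176 = -135497;  -275006 − 135497 = -410503

-410503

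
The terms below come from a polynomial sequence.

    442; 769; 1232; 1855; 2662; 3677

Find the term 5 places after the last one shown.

12712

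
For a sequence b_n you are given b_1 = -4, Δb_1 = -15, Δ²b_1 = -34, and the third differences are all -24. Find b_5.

-364

Build the table forward from the leading diagonal:
Third differences: -24  -24  -24  -24  -24
Second differences: -34  -58  -82  -106  -130
First differences: -15  -49  -107  -189  -295
b: -4  -19  -68  -175  -364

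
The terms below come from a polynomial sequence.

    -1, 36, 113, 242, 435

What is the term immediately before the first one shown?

37, 77, 129, 193
40, 52, 64
12, 12
The third differences are constant at 12.
Work back: 40 − 12 = 28;  37 − 28 = 9;  -1 − 9 = -10

-10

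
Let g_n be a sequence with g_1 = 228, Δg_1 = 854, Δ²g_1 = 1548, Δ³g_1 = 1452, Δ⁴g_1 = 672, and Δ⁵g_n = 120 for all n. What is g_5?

19412

Build the table forward from the leading diagonal:
Fifth differences: 120, 120, 120, 120, 120
Fourth differences: 672, 792, 912, 1032, 1152
Third differences: 1452, 2124, 2916, 3828, 4860
Second differences: 1548, 3000, 5124, 8040, 11868
First differences: 854, 2402, 5402, 10526, 18566
g: 228, 1082, 3484, 8886, 19412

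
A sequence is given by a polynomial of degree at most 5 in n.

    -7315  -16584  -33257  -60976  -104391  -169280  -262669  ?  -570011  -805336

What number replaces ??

-392952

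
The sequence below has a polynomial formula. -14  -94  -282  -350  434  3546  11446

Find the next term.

-80  -188  -68  784  3112  7900
-108  120  852  2328  4788
228  732  1476  2460
504  744  984
240  240
The fifth differences are constant (240).
984 + 240 = 1224;  2460 + 1224 = 3684;  4788 + 3684 = 8472;  7900 + 8472 = 16372;  11446 + 16372 = 27818

27818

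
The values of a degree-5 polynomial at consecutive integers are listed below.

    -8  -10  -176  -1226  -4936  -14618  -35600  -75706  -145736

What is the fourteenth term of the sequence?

First differences: -2 , -166 , -1050 , -3710 , -9682 , -20982 , -40106 , -70030
Second differences: -164 , -884 , -2660 , -5972 , -11300 , -19124 , -29924
Third differences: -720 , -1776 , -3312 , -5328 , -7824 , -10800
Fourth differences: -1056 , -1536 , -2016 , -2496 , -2976
Fifth differences: -480 , -480 , -480 , -480
Constant fifth difference = -480, so extend:
-2976 − 480 = -3456;  -10800 − 3456 = -14256;  -29924 − 14256 = -44180;  -70030 − 44180 = -114210;  -145736 − 114210 = -259946
-3456 − 480 = -3936;  -14256 − 3936 = -18192;  -44180 − 18192 = -62372;  -114210 − 62372 = -176582;  -259946 − 176582 = -436528
-3936 − 480 = -4416;  -18192 − 4416 = -22608;  -62372 − 22608 = -84980;  -176582 − 84980 = -261562;  -436528 − 261562 = -698090
-4416 − 480 = -4896;  -22608 − 4896 = -27504;  -84980 − 27504 = -112484;  -261562 − 112484 = -374046;  -698090 − 374046 = -1072136
-4896 − 480 = -5376;  -27504 − 5376 = -32880;  -112484 − 32880 = -145364;  -374046 − 145364 = -519410;  -1072136 − 519410 = -1591546

-1591546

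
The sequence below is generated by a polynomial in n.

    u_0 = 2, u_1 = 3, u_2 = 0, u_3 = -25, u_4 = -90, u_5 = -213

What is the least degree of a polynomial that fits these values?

First differences: 1, -3, -25, -65, -123
Second differences: -4, -22, -40, -58
Third differences: -18, -18, -18
The third differences are constant, so the polynomial has degree 3.

3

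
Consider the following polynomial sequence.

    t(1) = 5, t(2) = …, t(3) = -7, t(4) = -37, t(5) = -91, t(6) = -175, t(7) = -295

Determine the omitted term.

Using the last 5 terms:
First differences: -30, -54, -84, -120
Second differences: -24, -30, -36
Third differences: -6, -6
Constant third difference = -6.
Extend backward: -24 + 6 = -18;  -30 + 18 = -12;  -7 + 12 = 5

5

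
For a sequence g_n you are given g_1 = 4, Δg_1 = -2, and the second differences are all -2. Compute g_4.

-8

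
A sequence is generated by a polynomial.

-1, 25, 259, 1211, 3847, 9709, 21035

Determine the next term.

40879

26  234  952  2636  5862  11326
208  718  1684  3226  5464
510  966  1542  2238
456  576  696
120  120
The fifth differences are constant (120).
696 + 120 = 816;  2238 + 816 = 3054;  5464 + 3054 = 8518;  11326 + 8518 = 19844;  21035 + 19844 = 40879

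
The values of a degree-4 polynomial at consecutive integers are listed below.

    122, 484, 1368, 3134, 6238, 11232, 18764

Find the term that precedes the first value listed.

18

D1: 362  884  1766  3104  4994  7532
D2: 522  882  1338  1890  2538
D3: 360  456  552  648
D4: 96  96  96
The fourth differences are constant at 96.
Work back: 360 − 96 = 264;  522 − 264 = 258;  362 − 258 = 104;  122 − 104 = 18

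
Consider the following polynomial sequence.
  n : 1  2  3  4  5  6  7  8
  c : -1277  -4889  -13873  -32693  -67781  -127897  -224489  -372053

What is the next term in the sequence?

D1: -3612 , -8984 , -18820 , -35088 , -60116 , -96592 , -147564
D2: -5372 , -9836 , -16268 , -25028 , -36476 , -50972
D3: -4464 , -6432 , -8760 , -11448 , -14496
D4: -1968 , -2328 , -2688 , -3048
D5: -360 , -360 , -360
Fifth differences constant at -360.
-3048 − 360 = -3408;  -14496 − 3408 = -17904;  -50972 − 17904 = -68876;  -147564 − 68876 = -216440;  -372053 − 216440 = -588493

-588493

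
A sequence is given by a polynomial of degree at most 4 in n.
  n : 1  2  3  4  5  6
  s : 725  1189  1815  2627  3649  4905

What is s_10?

12749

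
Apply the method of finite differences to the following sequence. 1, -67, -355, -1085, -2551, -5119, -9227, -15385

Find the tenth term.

-36251

Δ: -68 , -288 , -730 , -1466 , -2568 , -4108 , -6158
Δ²: -220 , -442 , -736 , -1102 , -1540 , -2050
Δ³: -222 , -294 , -366 , -438 , -510
Δ⁴: -72 , -72 , -72 , -72
Constant fourth difference = -72, so extend:
-510 − 72 = -582;  -2050 − 582 = -2632;  -6158 − 2632 = -8790;  -15385 − 8790 = -24175
-582 − 72 = -654;  -2632 − 654 = -3286;  -8790 − 3286 = -12076;  -24175 − 12076 = -36251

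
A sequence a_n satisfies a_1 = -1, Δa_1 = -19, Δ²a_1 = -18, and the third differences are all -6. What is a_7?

-505

Build the table forward from the leading diagonal:
Third differences: -6, -6, -6, -6, -6, -6, -6
Second differences: -18, -24, -30, -36, -42, -48, -54
First differences: -19, -37, -61, -91, -127, -169, -217
a: -1, -20, -57, -118, -209, -336, -505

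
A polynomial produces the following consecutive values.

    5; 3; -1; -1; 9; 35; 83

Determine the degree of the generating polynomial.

Δ: -2, -4, 0, 10, 26, 48
Δ²: -2, 4, 10, 16, 22
Δ³: 6, 6, 6, 6
The third differences are constant, so the polynomial has degree 3.

3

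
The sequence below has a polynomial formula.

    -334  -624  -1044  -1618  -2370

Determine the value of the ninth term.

-7638

Δ: -290, -420, -574, -752
Δ²: -130, -154, -178
Δ³: -24, -24
Third differences constant at -24.
-178 − 24 = -202;  -752 − 202 = -954;  -2370 − 954 = -3324
-202 − 24 = -226;  -954 − 226 = -1180;  -3324 − 1180 = -4504
-226 − 24 = -250;  -1180 − 250 = -1430;  -4504 − 1430 = -5934
-250 − 24 = -274;  -1430 − 274 = -1704;  -5934 − 1704 = -7638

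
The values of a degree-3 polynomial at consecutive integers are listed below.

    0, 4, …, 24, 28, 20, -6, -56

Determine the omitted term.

Using the last 5 terms:
D1: 4, -8, -26, -50
D2: -12, -18, -24
D3: -6, -6
Constant third difference = -6.
Extend backward: -12 + 6 = -6;  4 + 6 = 10;  24 − 10 = 14

14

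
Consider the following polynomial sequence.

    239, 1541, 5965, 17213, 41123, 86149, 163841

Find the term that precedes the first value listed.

13

Δ: 1302, 4424, 11248, 23910, 45026, 77692
Δ²: 3122, 6824, 12662, 21116, 32666
Δ³: 3702, 5838, 8454, 11550
Δ⁴: 2136, 2616, 3096
Δ⁵: 480, 480
The fifth differences are constant at 480.
Work back: 2136 − 480 = 1656;  3702 − 1656 = 2046;  3122 − 2046 = 1076;  1302 − 1076 = 226;  239 − 226 = 13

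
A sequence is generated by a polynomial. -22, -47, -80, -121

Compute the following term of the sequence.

D1: -25, -33, -41
D2: -8, -8
Second differences constant at -8.
-41 − 8 = -49;  -121 − 49 = -170

-170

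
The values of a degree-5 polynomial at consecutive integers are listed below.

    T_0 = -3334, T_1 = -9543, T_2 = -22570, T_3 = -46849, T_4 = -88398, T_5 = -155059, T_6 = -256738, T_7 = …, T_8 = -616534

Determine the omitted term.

Using the first 7 terms:
First differences: -6209  -13027  -24279  -41549  -66661  -101679
Second differences: -6818  -11252  -17270  -25112  -35018
Third differences: -4434  -6018  -7842  -9906
Fourth differences: -1584  -1824  -2064
Fifth differences: -240  -240
Constant fifth difference = -240.
Extend forward: -2064 − 240 = -2304;  -9906 − 2304 = -12210;  -35018 − 12210 = -47228;  -101679 − 47228 = -148907;  -256738 − 148907 = -405645

-405645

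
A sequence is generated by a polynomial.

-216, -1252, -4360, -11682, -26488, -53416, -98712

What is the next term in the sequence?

-1036  -3108  -7322  -14806  -26928  -45296
-2072  -4214  -7484  -12122  -18368
-2142  -3270  -4638  -6246
-1128  -1368  -1608
-240  -240
Constant fifth difference = -240, so extend:
-1608 − 240 = -1848;  -6246 − 1848 = -8094;  -18368 − 8094 = -26462;  -45296 − 26462 = -71758;  -98712 − 71758 = -170470

-170470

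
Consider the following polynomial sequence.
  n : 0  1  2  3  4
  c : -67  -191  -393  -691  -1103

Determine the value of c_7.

Δ: -124, -202, -298, -412
Δ²: -78, -96, -114
Δ³: -18, -18
Third differences constant at -18.
-114 − 18 = -132;  -412 − 132 = -544;  -1103 − 544 = -1647
-132 − 18 = -150;  -544 − 150 = -694;  -1647 − 694 = -2341
-150 − 18 = -168;  -694 − 168 = -862;  -2341 − 862 = -3203

-3203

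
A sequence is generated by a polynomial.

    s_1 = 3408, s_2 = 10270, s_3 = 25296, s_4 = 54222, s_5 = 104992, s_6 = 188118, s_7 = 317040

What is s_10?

Δ: 6862, 15026, 28926, 50770, 83126, 128922
Δ²: 8164, 13900, 21844, 32356, 45796
Δ³: 5736, 7944, 10512, 13440
Δ⁴: 2208, 2568, 2928
Δ⁵: 360, 360
Constant fifth difference = 360, so extend:
2928 + 360 = 3288;  13440 + 3288 = 16728;  45796 + 16728 = 62524;  128922 + 62524 = 191446;  317040 + 191446 = 508486
3288 + 360 = 3648;  16728 + 3648 = 20376;  62524 + 20376 = 82900;  191446 + 82900 = 274346;  508486 + 274346 = 782832
3648 + 360 = 4008;  20376 + 4008 = 24384;  82900 + 24384 = 107284;  274346 + 107284 = 381630;  782832 + 381630 = 1164462

1164462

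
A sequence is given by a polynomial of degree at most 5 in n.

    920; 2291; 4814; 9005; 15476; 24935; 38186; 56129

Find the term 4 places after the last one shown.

Δ: 1371, 2523, 4191, 6471, 9459, 13251, 17943
Δ²: 1152, 1668, 2280, 2988, 3792, 4692
Δ³: 516, 612, 708, 804, 900
Δ⁴: 96, 96, 96, 96
Fourth differences constant at 96.
900 + 96 = 996;  4692 + 996 = 5688;  17943 + 5688 = 23631;  56129 + 23631 = 79760
996 + 96 = 1092;  5688 + 1092 = 6780;  23631 + 6780 = 30411;  79760 + 30411 = 110171
1092 + 96 = 1188;  6780 + 1188 = 7968;  30411 + 7968 = 38379;  110171 + 38379 = 148550
1188 + 96 = 1284;  7968 + 1284 = 9252;  38379 + 9252 = 47631;  148550 + 47631 = 196181

196181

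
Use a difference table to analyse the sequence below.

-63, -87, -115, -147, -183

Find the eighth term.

-315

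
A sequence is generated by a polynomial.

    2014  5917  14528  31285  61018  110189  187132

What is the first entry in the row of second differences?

4708

Δ: 3903, 8611, 16757, 29733, 49171, 76943
Δ²: 4708, 8146, 12976, 19438, 27772
Δ³: 3438, 4830, 6462, 8334
Δ⁴: 1392, 1632, 1872
Δ⁵: 240, 240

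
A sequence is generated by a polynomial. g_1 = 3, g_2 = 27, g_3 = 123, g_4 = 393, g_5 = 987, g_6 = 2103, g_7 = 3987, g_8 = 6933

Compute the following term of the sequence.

11283

D1: 24  96  270  594  1116  1884  2946
D2: 72  174  324  522  768  1062
D3: 102  150  198  246  294
D4: 48  48  48  48
Fourth differences constant at 48.
294 + 48 = 342;  1062 + 342 = 1404;  2946 + 1404 = 4350;  6933 + 4350 = 11283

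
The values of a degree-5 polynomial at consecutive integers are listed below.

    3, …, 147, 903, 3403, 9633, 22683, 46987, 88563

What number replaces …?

13

Using the last 7 terms:
D1: 756  2500  6230  13050  24304  41576
D2: 1744  3730  6820  11254  17272
D3: 1986  3090  4434  6018
D4: 1104  1344  1584
D5: 240  240
Constant fifth difference = 240.
Extend backward: 1104 − 240 = 864;  1986 − 864 = 1122;  1744 − 1122 = 622;  756 − 622 = 134;  147 − 134 = 13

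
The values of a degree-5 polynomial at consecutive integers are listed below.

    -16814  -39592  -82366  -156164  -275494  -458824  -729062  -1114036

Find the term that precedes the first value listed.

-6004

Δ: -22778  -42774  -73798  -119330  -183330  -270238  -384974
Δ²: -19996  -31024  -45532  -64000  -86908  -114736
Δ³: -11028  -14508  -18468  -22908  -27828
Δ⁴: -3480  -3960  -4440  -4920
Δ⁵: -480  -480  -480
The fifth differences are constant at -480.
Work back: -3480 + 480 = -3000;  -11028 + 3000 = -8028;  -19996 + 8028 = -11968;  -22778 + 11968 = -10810;  -16814 + 10810 = -6004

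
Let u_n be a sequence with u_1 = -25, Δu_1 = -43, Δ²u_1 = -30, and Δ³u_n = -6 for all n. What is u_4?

Build the table forward from the leading diagonal:
Third differences: -6, -6, -6, -6
Second differences: -30, -36, -42, -48
First differences: -43, -73, -109, -151
u: -25, -68, -141, -250

-250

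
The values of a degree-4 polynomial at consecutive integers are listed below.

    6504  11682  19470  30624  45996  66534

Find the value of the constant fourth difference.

96

Δ: 5178, 7788, 11154, 15372, 20538
Δ²: 2610, 3366, 4218, 5166
Δ³: 756, 852, 948
Δ⁴: 96, 96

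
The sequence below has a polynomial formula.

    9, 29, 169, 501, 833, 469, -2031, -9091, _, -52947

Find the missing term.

Using the first 8 terms:
First differences: 20  140  332  332  -364  -2500  -7060
Second differences: 120  192  0  -696  -2136  -4560
Third differences: 72  -192  -696  -1440  -2424
Fourth differences: -264  -504  -744  -984
Fifth differences: -240  -240  -240
Constant fifth difference = -240.
Extend forward: -984 − 240 = -1224;  -2424 − 1224 = -3648;  -4560 − 3648 = -8208;  -7060 − 8208 = -15268;  -9091 − 15268 = -24359

-24359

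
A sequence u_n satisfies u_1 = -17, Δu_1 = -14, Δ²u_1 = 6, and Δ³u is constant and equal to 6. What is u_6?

Build the table forward from the leading diagonal:
Δ³: 6  6  6  6  6  6
Δ²: 6  12  18  24  30  36
Δ: -14  -8  4  22  46  76
u: -17  -31  -39  -35  -13  33

33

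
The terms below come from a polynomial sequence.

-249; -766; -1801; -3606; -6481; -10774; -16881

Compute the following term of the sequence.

D1: -517 , -1035 , -1805 , -2875 , -4293 , -6107
D2: -518 , -770 , -1070 , -1418 , -1814
D3: -252 , -300 , -348 , -396
D4: -48 , -48 , -48
Constant fourth difference = -48, so extend:
-396 − 48 = -444;  -1814 − 444 = -2258;  -6107 − 2258 = -8365;  -16881 − 8365 = -25246

-25246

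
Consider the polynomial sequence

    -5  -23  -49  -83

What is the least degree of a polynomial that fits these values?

D1: -18, -26, -34
D2: -8, -8
The second differences are constant, so the polynomial has degree 2.

2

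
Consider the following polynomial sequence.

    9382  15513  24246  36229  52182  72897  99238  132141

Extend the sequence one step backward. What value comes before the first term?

5277

D1: 6131  8733  11983  15953  20715  26341  32903
D2: 2602  3250  3970  4762  5626  6562
D3: 648  720  792  864  936
D4: 72  72  72  72
The fourth differences are constant at 72.
Work back: 648 − 72 = 576;  2602 − 576 = 2026;  6131 − 2026 = 4105;  9382 − 4105 = 5277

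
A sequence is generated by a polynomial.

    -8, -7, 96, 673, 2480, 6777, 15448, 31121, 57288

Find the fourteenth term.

543353

D1: 1, 103, 577, 1807, 4297, 8671, 15673, 26167
D2: 102, 474, 1230, 2490, 4374, 7002, 10494
D3: 372, 756, 1260, 1884, 2628, 3492
D4: 384, 504, 624, 744, 864
D5: 120, 120, 120, 120
Fifth differences constant at 120.
864 + 120 = 984;  3492 + 984 = 4476;  10494 + 4476 = 14970;  26167 + 14970 = 41137;  57288 + 41137 = 98425
984 + 120 = 1104;  4476 + 1104 = 5580;  14970 + 5580 = 20550;  41137 + 20550 = 61687;  98425 + 61687 = 160112
1104 + 120 = 1224;  5580 + 1224 = 6804;  20550 + 6804 = 27354;  61687 + 27354 = 89041;  160112 + 89041 = 249153
1224 + 120 = 1344;  6804 + 1344 = 8148;  27354 + 8148 = 35502;  89041 + 35502 = 124543;  249153 + 124543 = 373696
1344 + 120 = 1464;  8148 + 1464 = 9612;  35502 + 9612 = 45114;  124543 + 45114 = 169657;  373696 + 169657 = 543353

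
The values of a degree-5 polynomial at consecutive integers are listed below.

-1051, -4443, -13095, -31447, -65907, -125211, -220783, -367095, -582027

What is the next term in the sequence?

First differences: -3392, -8652, -18352, -34460, -59304, -95572, -146312, -214932
Second differences: -5260, -9700, -16108, -24844, -36268, -50740, -68620
Third differences: -4440, -6408, -8736, -11424, -14472, -17880
Fourth differences: -1968, -2328, -2688, -3048, -3408
Fifth differences: -360, -360, -360, -360
Constant fifth difference = -360, so extend:
-3408 − 360 = -3768;  -17880 − 3768 = -21648;  -68620 − 21648 = -90268;  -214932 − 90268 = -305200;  -582027 − 305200 = -887227

-887227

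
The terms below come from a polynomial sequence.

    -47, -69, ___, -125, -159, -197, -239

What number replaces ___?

-95

Using the last 4 terms:
-34, -38, -42
-4, -4
Constant second difference = -4.
Extend backward: -34 + 4 = -30;  -125 + 30 = -95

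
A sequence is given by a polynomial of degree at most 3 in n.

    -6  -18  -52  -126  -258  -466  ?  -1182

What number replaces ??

-768

Using the first 6 terms:
Δ: -12  -34  -74  -132  -208
Δ²: -22  -40  -58  -76
Δ³: -18  -18  -18
Constant third difference = -18.
Extend forward: -76 − 18 = -94;  -208 − 94 = -302;  -466 − 302 = -768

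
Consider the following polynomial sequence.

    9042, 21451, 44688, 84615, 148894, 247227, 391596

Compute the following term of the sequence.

596503

12409 , 23237 , 39927 , 64279 , 98333 , 144369
10828 , 16690 , 24352 , 34054 , 46036
5862 , 7662 , 9702 , 11982
1800 , 2040 , 2280
240 , 240
Fifth differences constant at 240.
2280 + 240 = 2520;  11982 + 2520 = 14502;  46036 + 14502 = 60538;  144369 + 60538 = 204907;  391596 + 204907 = 596503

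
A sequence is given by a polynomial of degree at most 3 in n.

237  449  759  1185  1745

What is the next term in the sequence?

Δ: 212  310  426  560
Δ²: 98  116  134
Δ³: 18  18
Third differences constant at 18.
134 + 18 = 152;  560 + 152 = 712;  1745 + 712 = 2457

2457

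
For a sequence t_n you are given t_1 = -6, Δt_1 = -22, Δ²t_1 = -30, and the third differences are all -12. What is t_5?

Build the table forward from the leading diagonal:
D3: -12  -12  -12  -12  -12
D2: -30  -42  -54  -66  -78
D1: -22  -52  -94  -148  -214
t: -6  -28  -80  -174  -322

-322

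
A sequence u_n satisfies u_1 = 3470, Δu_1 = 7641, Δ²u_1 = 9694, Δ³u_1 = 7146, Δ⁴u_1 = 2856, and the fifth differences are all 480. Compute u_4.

Build the table forward from the leading diagonal:
Fifth differences: 480, 480, 480, 480
Fourth differences: 2856, 3336, 3816, 4296
Third differences: 7146, 10002, 13338, 17154
Second differences: 9694, 16840, 26842, 40180
First differences: 7641, 17335, 34175, 61017
u: 3470, 11111, 28446, 62621

62621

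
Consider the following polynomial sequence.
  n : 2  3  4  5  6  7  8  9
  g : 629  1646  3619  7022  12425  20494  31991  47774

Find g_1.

Δ: 1017  1973  3403  5403  8069  11497  15783
Δ²: 956  1430  2000  2666  3428  4286
Δ³: 474  570  666  762  858
Δ⁴: 96  96  96  96
The fourth differences are constant at 96.
Work back: 474 − 96 = 378;  956 − 378 = 578;  1017 − 578 = 439;  629 − 439 = 190

190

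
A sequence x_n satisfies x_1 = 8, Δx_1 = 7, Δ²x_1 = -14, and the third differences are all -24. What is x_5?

-144

Build the table forward from the leading diagonal:
D3: -24, -24, -24, -24, -24
D2: -14, -38, -62, -86, -110
D1: 7, -7, -45, -107, -193
x: 8, 15, 8, -37, -144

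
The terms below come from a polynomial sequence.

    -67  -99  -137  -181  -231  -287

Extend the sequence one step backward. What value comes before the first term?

-41

-32  -38  -44  -50  -56
-6  -6  -6  -6
The second differences are constant at -6.
Work back: -32 + 6 = -26;  -67 + 26 = -41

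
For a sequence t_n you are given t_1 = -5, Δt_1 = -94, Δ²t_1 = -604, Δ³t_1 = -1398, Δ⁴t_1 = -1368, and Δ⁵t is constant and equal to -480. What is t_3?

Build the table forward from the leading diagonal:
Δ⁵: -480  -480  -480
Δ⁴: -1368  -1848  -2328
Δ³: -1398  -2766  -4614
Δ²: -604  -2002  -4768
Δ: -94  -698  -2700
t: -5  -99  -797

-797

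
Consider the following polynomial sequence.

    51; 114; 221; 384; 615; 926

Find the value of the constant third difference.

12

Δ: 63, 107, 163, 231, 311
Δ²: 44, 56, 68, 80
Δ³: 12, 12, 12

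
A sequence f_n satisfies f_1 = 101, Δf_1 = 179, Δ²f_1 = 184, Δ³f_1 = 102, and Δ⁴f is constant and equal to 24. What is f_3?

643

Build the table forward from the leading diagonal:
Fourth differences: 24, 24, 24
Third differences: 102, 126, 150
Second differences: 184, 286, 412
First differences: 179, 363, 649
f: 101, 280, 643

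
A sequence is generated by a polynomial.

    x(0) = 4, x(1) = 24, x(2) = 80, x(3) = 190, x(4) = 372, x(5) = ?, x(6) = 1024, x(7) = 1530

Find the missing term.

644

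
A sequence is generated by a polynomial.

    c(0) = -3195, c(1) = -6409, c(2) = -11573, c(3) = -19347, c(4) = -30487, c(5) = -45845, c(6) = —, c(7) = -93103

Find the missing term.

-66369

Using the first 6 terms:
First differences: -3214  -5164  -7774  -11140  -15358
Second differences: -1950  -2610  -3366  -4218
Third differences: -660  -756  -852
Fourth differences: -96  -96
Constant fourth difference = -96.
Extend forward: -852 − 96 = -948;  -4218 − 948 = -5166;  -15358 − 5166 = -20524;  -45845 − 20524 = -66369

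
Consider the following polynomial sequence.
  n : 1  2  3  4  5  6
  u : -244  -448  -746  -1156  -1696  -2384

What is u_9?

Δ: -204 , -298 , -410 , -540 , -688
Δ²: -94 , -112 , -130 , -148
Δ³: -18 , -18 , -18
Constant third difference = -18, so extend:
-148 − 18 = -166;  -688 − 166 = -854;  -2384 − 854 = -3238
-166 − 18 = -184;  -854 − 184 = -1038;  -3238 − 1038 = -4276
-184 − 18 = -202;  -1038 − 202 = -1240;  -4276 − 1240 = -5516

-5516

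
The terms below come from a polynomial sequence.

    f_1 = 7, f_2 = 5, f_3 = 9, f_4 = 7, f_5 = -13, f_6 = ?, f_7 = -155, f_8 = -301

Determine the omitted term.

-63

Using the first 5 terms:
Δ: -2  4  -2  -20
Δ²: 6  -6  -18
Δ³: -12  -12
Constant third difference = -12.
Extend forward: -18 − 12 = -30;  -20 − 30 = -50;  -13 − 50 = -63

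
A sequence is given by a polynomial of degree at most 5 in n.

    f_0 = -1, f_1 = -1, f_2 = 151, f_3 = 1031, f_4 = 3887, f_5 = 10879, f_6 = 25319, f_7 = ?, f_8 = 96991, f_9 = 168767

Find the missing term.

Using the first 7 terms:
0  152  880  2856  6992  14440
152  728  1976  4136  7448
576  1248  2160  3312
672  912  1152
240  240
Constant fifth difference = 240.
Extend forward: 1152 + 240 = 1392;  3312 + 1392 = 4704;  7448 + 4704 = 12152;  14440 + 12152 = 26592;  25319 + 26592 = 51911

51911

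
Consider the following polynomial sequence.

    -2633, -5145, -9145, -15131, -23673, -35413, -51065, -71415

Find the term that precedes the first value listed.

-1183

D1: -2512, -4000, -5986, -8542, -11740, -15652, -20350
D2: -1488, -1986, -2556, -3198, -3912, -4698
D3: -498, -570, -642, -714, -786
D4: -72, -72, -72, -72
The fourth differences are constant at -72.
Work back: -498 + 72 = -426;  -1488 + 426 = -1062;  -2512 + 1062 = -1450;  -2633 + 1450 = -1183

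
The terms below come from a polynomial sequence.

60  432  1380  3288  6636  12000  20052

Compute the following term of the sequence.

31560

First differences: 372, 948, 1908, 3348, 5364, 8052
Second differences: 576, 960, 1440, 2016, 2688
Third differences: 384, 480, 576, 672
Fourth differences: 96, 96, 96
Constant fourth difference = 96, so extend:
672 + 96 = 768;  2688 + 768 = 3456;  8052 + 3456 = 11508;  20052 + 11508 = 31560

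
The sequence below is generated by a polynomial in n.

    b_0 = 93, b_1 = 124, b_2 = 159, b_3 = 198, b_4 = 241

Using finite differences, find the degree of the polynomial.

31, 35, 39, 43
4, 4, 4
The second differences are constant, so the polynomial has degree 2.

2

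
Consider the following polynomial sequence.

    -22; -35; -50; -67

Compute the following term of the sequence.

Δ: -13, -15, -17
Δ²: -2, -2
The second differences are constant (-2).
-17 − 2 = -19;  -67 − 19 = -86

-86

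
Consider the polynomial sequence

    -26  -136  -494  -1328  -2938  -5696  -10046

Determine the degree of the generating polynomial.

4

First differences: -110, -358, -834, -1610, -2758, -4350
Second differences: -248, -476, -776, -1148, -1592
Third differences: -228, -300, -372, -444
Fourth differences: -72, -72, -72
The fourth differences are constant, so the polynomial has degree 4.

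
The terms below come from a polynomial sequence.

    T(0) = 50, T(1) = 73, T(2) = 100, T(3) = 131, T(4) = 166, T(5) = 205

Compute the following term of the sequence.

First differences: 23 , 27 , 31 , 35 , 39
Second differences: 4 , 4 , 4 , 4
Second differences constant at 4.
39 + 4 = 43;  205 + 43 = 248

248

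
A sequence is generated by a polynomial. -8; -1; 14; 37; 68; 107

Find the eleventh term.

422

D1: 7, 15, 23, 31, 39
D2: 8, 8, 8, 8
Constant second difference = 8, so extend:
39 + 8 = 47;  107 + 47 = 154
47 + 8 = 55;  154 + 55 = 209
55 + 8 = 63;  209 + 63 = 272
63 + 8 = 71;  272 + 71 = 343
71 + 8 = 79;  343 + 79 = 422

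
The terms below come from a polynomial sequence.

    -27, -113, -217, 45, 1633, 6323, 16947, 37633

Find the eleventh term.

225823

First differences: -86  -104  262  1588  4690  10624  20686
Second differences: -18  366  1326  3102  5934  10062
Third differences: 384  960  1776  2832  4128
Fourth differences: 576  816  1056  1296
Fifth differences: 240  240  240
Constant fifth difference = 240, so extend:
1296 + 240 = 1536;  4128 + 1536 = 5664;  10062 + 5664 = 15726;  20686 + 15726 = 36412;  37633 + 36412 = 74045
1536 + 240 = 1776;  5664 + 1776 = 7440;  15726 + 7440 = 23166;  36412 + 23166 = 59578;  74045 + 59578 = 133623
1776 + 240 = 2016;  7440 + 2016 = 9456;  23166 + 9456 = 32622;  59578 + 32622 = 92200;  133623 + 92200 = 225823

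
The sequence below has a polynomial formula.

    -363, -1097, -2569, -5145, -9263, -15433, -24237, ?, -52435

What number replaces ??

-36329

Using the first 7 terms:
First differences: -734  -1472  -2576  -4118  -6170  -8804
Second differences: -738  -1104  -1542  -2052  -2634
Third differences: -366  -438  -510  -582
Fourth differences: -72  -72  -72
Constant fourth difference = -72.
Extend forward: -582 − 72 = -654;  -2634 − 654 = -3288;  -8804 − 3288 = -12092;  -24237 − 12092 = -36329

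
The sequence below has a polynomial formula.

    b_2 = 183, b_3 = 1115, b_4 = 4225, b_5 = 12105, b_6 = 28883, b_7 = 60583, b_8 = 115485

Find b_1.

932, 3110, 7880, 16778, 31700, 54902
2178, 4770, 8898, 14922, 23202
2592, 4128, 6024, 8280
1536, 1896, 2256
360, 360
The fifth differences are constant at 360.
Work back: 1536 − 360 = 1176;  2592 − 1176 = 1416;  2178 − 1416 = 762;  932 − 762 = 170;  183 − 170 = 13

13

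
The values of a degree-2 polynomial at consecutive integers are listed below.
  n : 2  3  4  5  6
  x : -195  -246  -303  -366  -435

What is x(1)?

-150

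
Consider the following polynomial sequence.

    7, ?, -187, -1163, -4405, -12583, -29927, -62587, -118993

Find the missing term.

Using the last 7 terms:
First differences: -976, -3242, -8178, -17344, -32660, -56406
Second differences: -2266, -4936, -9166, -15316, -23746
Third differences: -2670, -4230, -6150, -8430
Fourth differences: -1560, -1920, -2280
Fifth differences: -360, -360
Constant fifth difference = -360.
Extend backward: -1560 + 360 = -1200;  -2670 + 1200 = -1470;  -2266 + 1470 = -796;  -976 + 796 = -180;  -187 + 180 = -7

-7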